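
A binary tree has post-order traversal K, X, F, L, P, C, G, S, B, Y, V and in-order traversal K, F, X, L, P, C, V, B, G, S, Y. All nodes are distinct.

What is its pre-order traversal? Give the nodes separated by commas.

The last element of post-order is the root; it splits in-order into left and right subtrees.
Root V: left subtree has 6 nodes {K, F, X, L, P, C}, right has 4 {B, G, S, Y}.
  Root C: left subtree has 5 nodes {K, F, X, L, P}, right has 0 { }.
    Root P: left subtree has 4 nodes {K, F, X, L}, right has 0 { }.
      Root L: left subtree has 3 nodes {K, F, X}, right has 0 { }.
        Root F: left subtree has 1 node {K}, right has 1 {X}.
  Root Y: left subtree has 3 nodes {B, G, S}, right has 0 { }.
    Root B: left subtree has 0 nodes { }, right has 2 {G, S}.
      Root S: left subtree has 1 node {G}, right has 0 { }.

V, C, P, L, F, K, X, Y, B, S, G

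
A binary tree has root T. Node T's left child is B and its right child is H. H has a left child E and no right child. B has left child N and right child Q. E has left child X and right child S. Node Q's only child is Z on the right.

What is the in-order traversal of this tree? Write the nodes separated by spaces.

In-order visits the left subtree, then the node, then the right subtree.
At T: go left to B.
  At B: go left to N.
    N is a leaf — visit N.
  Visit B.
  At B: go right to Q.
    At Q: no left child.
    Visit Q.
    At Q: go right to Z.
      Z is a leaf — visit Z.
Visit T.
At T: go right to H.
  At H: go left to E.
    At E: go left to X.
      X is a leaf — visit X.
    Visit E.
    At E: go right to S.
      S is a leaf — visit S.
  Visit H.
  At H: no right child.

N B Q Z T X E S H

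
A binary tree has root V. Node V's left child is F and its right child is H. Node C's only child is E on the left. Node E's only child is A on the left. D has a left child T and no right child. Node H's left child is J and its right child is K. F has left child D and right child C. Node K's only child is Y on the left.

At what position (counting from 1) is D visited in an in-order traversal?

2

In-order visits the left subtree, then the node, then the right subtree.
At V: go left to F.
  At F: go left to D.
    At D: go left to T.
      T is a leaf — visit T.
    Visit D.
    At D: no right child.
  Visit F.
  At F: go right to C.
    At C: go left to E.
      At E: go left to A.
        A is a leaf — visit A.
      Visit E.
      At E: no right child.
    Visit C.
    At C: no right child.
Visit V.
At V: go right to H.
  At H: go left to J.
    J is a leaf — visit J.
  Visit H.
  At H: go right to K.
    At K: go left to Y.
      Y is a leaf — visit Y.
    Visit K.
    At K: no right child.
Full in-order sequence: T, D, F, A, E, C, V, J, H, Y, K.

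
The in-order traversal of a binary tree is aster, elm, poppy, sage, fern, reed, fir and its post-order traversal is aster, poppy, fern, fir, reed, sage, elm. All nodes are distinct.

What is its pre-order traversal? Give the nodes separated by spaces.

elm aster sage poppy reed fern fir

The last element of post-order is the root; it splits in-order into left and right subtrees.
Root elm: left subtree has 1 node {aster}, right has 5 {poppy, sage, fern, reed, fir}.
  Root sage: left subtree has 1 node {poppy}, right has 3 {fern, reed, fir}.
    Root reed: left subtree has 1 node {fern}, right has 1 {fir}.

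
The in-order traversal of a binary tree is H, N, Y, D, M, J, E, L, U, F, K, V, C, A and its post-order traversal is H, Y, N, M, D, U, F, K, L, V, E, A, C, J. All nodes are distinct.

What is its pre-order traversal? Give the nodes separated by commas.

The last element of post-order is the root; it splits in-order into left and right subtrees.
Root J: left subtree has 5 nodes {H, N, Y, D, M}, right has 8 {E, L, U, F, K, V, C, A}.
  Root D: left subtree has 3 nodes {H, N, Y}, right has 1 {M}.
    Root N: left subtree has 1 node {H}, right has 1 {Y}.
  Root C: left subtree has 6 nodes {E, L, U, F, K, V}, right has 1 {A}.
    Root E: left subtree has 0 nodes { }, right has 5 {L, U, F, K, V}.
      Root V: left subtree has 4 nodes {L, U, F, K}, right has 0 { }.
        Root L: left subtree has 0 nodes { }, right has 3 {U, F, K}.
          Root K: left subtree has 2 nodes {U, F}, right has 0 { }.
            Root F: left subtree has 1 node {U}, right has 0 { }.

J, D, N, H, Y, M, C, E, V, L, K, F, U, A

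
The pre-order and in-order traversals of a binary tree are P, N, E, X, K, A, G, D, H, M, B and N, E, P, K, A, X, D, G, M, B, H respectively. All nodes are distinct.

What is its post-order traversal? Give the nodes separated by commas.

E, N, A, K, D, B, M, H, G, X, P

The first element of pre-order is the root; it splits in-order into left and right subtrees.
Root P: left subtree has 2 nodes {N, E}, right has 8 {K, A, X, D, G, M, B, H}.
  Root N: left subtree has 0 nodes { }, right has 1 {E}.
  Root X: left subtree has 2 nodes {K, A}, right has 5 {D, G, M, B, H}.
    Root K: left subtree has 0 nodes { }, right has 1 {A}.
    Root G: left subtree has 1 node {D}, right has 3 {M, B, H}.
      Root H: left subtree has 2 nodes {M, B}, right has 0 { }.
        Root M: left subtree has 0 nodes { }, right has 1 {B}.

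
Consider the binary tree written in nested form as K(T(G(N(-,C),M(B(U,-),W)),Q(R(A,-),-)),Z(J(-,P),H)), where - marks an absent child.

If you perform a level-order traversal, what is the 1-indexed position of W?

14

Level-order visits nodes level by level from the root, left to right within each level.
Level 0: K
Level 1: T, Z
Level 2: G, Q, J, H
Level 3: N, M, R, P
Level 4: C, B, W, A
Level 5: U
Full level-order sequence: K, T, Z, G, Q, J, H, N, M, R, P, C, B, W, A, U.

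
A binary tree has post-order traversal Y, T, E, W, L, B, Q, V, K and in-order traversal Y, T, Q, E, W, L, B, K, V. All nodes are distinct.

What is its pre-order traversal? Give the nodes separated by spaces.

K Q T Y B L W E V

The last element of post-order is the root; it splits in-order into left and right subtrees.
Root K: left subtree has 7 nodes {Y, T, Q, E, W, L, B}, right has 1 {V}.
  Root Q: left subtree has 2 nodes {Y, T}, right has 4 {E, W, L, B}.
    Root T: left subtree has 1 node {Y}, right has 0 { }.
    Root B: left subtree has 3 nodes {E, W, L}, right has 0 { }.
      Root L: left subtree has 2 nodes {E, W}, right has 0 { }.
        Root W: left subtree has 1 node {E}, right has 0 { }.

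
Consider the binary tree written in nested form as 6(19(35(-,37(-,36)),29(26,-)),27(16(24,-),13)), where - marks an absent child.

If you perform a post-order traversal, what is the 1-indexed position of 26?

Post-order visits the left subtree, then the right subtree, then the node.
At 6: go left to 19.
  At 19: go left to 35.
    At 35: no left child.
    At 35: go right to 37.
      At 37: no left child.
      At 37: go right to 36.
        36 is a leaf — visit 36.
      Visit 37.
    Visit 35.
  At 19: go right to 29.
    At 29: go left to 26.
      26 is a leaf — visit 26.
    At 29: no right child.
    Visit 29.
  Visit 19.
At 6: go right to 27.
  At 27: go left to 16.
    At 16: go left to 24.
      24 is a leaf — visit 24.
    At 16: no right child.
    Visit 16.
  At 27: go right to 13.
    13 is a leaf — visit 13.
  Visit 27.
Visit 6.
Full post-order sequence: 36, 37, 35, 26, 29, 19, 24, 16, 13, 27, 6.

4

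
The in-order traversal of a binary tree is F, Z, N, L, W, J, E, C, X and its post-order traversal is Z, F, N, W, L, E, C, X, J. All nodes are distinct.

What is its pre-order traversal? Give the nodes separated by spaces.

J L N F Z W X C E

The last element of post-order is the root; it splits in-order into left and right subtrees.
Root J: left subtree has 5 nodes {F, Z, N, L, W}, right has 3 {E, C, X}.
  Root L: left subtree has 3 nodes {F, Z, N}, right has 1 {W}.
    Root N: left subtree has 2 nodes {F, Z}, right has 0 { }.
      Root F: left subtree has 0 nodes { }, right has 1 {Z}.
  Root X: left subtree has 2 nodes {E, C}, right has 0 { }.
    Root C: left subtree has 1 node {E}, right has 0 { }.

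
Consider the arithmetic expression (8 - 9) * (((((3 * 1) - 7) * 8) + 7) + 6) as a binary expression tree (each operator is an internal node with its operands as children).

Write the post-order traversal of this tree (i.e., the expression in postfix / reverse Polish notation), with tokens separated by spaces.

8 9 - 3 1 * 7 - 8 * 7 + 6 + *

Post-order on an expression tree gives postfix notation: for each operator, emit left operand, right operand, then the operator.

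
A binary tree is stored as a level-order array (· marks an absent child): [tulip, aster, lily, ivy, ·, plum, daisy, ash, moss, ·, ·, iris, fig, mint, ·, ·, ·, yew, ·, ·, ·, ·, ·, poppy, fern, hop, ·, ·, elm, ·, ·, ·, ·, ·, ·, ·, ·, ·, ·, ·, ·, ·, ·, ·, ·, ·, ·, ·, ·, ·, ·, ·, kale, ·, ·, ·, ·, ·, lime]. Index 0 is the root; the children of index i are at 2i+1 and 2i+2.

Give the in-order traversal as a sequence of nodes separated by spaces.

ash ivy yew moss aster tulip poppy iris fern plum hop kale fig lily mint elm lime daisy

In-order visits the left subtree, then the node, then the right subtree.
At tulip: go left to aster.
  At aster: go left to ivy.
    At ivy: go left to ash.
      ash is a leaf — visit ash.
    Visit ivy.
    At ivy: go right to moss.
      At moss: go left to yew.
        yew is a leaf — visit yew.
      Visit moss.
      At moss: no right child.
  Visit aster.
  At aster: no right child.
Visit tulip.
At tulip: go right to lily.
  At lily: go left to plum.
    At plum: go left to iris.
      At iris: go left to poppy.
        poppy is a leaf — visit poppy.
      Visit iris.
      At iris: go right to fern.
        fern is a leaf — visit fern.
    Visit plum.
    At plum: go right to fig.
      At fig: go left to hop.
        At hop: no left child.
        Visit hop.
        At hop: go right to kale.
          kale is a leaf — visit kale.
      Visit fig.
      At fig: no right child.
  Visit lily.
  At lily: go right to daisy.
    At daisy: go left to mint.
      At mint: no left child.
      Visit mint.
      At mint: go right to elm.
        At elm: no left child.
        Visit elm.
        At elm: go right to lime.
          lime is a leaf — visit lime.
    Visit daisy.
    At daisy: no right child.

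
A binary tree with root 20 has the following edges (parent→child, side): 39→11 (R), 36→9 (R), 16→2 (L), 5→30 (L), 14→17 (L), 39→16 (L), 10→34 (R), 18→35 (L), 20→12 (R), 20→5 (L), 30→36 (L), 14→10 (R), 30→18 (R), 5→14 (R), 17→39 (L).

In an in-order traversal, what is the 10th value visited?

11

In-order visits the left subtree, then the node, then the right subtree.
At 20: go left to 5.
  At 5: go left to 30.
    At 30: go left to 36.
      At 36: no left child.
      Visit 36.
      At 36: go right to 9.
        9 is a leaf — visit 9.
    Visit 30.
    At 30: go right to 18.
      At 18: go left to 35.
        35 is a leaf — visit 35.
      Visit 18.
      At 18: no right child.
  Visit 5.
  At 5: go right to 14.
    At 14: go left to 17.
      At 17: go left to 39.
        At 39: go left to 16.
          At 16: go left to 2.
            2 is a leaf — visit 2.
          Visit 16.
          At 16: no right child.
        Visit 39.
        At 39: go right to 11.
          11 is a leaf — visit 11.
      Visit 17.
      At 17: no right child.
    Visit 14.
    At 14: go right to 10.
      At 10: no left child.
      Visit 10.
      At 10: go right to 34.
        34 is a leaf — visit 34.
Visit 20.
At 20: go right to 12.
  12 is a leaf — visit 12.
Full in-order sequence: 36, 9, 30, 35, 18, 5, 2, 16, 39, 11, 17, 14, 10, 34, 20, 12.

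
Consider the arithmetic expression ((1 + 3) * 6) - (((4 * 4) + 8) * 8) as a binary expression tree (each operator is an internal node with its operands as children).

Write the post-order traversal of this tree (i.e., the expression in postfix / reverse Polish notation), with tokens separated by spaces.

1 3 + 6 * 4 4 * 8 + 8 * -

Post-order on an expression tree gives postfix notation: for each operator, emit left operand, right operand, then the operator.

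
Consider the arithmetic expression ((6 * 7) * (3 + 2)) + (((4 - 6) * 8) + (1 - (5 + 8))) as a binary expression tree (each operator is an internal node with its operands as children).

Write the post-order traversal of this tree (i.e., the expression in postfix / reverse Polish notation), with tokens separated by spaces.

6 7 * 3 2 + * 4 6 - 8 * 1 5 8 + - + +

Post-order on an expression tree gives postfix notation: for each operator, emit left operand, right operand, then the operator.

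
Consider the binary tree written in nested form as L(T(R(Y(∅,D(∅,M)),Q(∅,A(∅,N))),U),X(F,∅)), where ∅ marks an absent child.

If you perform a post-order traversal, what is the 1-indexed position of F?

10

Post-order visits the left subtree, then the right subtree, then the node.
At L: go left to T.
  At T: go left to R.
    At R: go left to Y.
      At Y: no left child.
      At Y: go right to D.
        At D: no left child.
        At D: go right to M.
          M is a leaf — visit M.
        Visit D.
      Visit Y.
    At R: go right to Q.
      At Q: no left child.
      At Q: go right to A.
        At A: no left child.
        At A: go right to N.
          N is a leaf — visit N.
        Visit A.
      Visit Q.
    Visit R.
  At T: go right to U.
    U is a leaf — visit U.
  Visit T.
At L: go right to X.
  At X: go left to F.
    F is a leaf — visit F.
  At X: no right child.
  Visit X.
Visit L.
Full post-order sequence: M, D, Y, N, A, Q, R, U, T, F, X, L.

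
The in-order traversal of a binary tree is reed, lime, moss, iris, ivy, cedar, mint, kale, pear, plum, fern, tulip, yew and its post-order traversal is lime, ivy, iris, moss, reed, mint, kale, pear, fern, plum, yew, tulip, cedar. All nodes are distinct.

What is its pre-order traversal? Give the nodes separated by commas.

The last element of post-order is the root; it splits in-order into left and right subtrees.
Root cedar: left subtree has 5 nodes {reed, lime, moss, iris, ivy}, right has 7 {mint, kale, pear, plum, fern, tulip, yew}.
  Root reed: left subtree has 0 nodes { }, right has 4 {lime, moss, iris, ivy}.
    Root moss: left subtree has 1 node {lime}, right has 2 {iris, ivy}.
      Root iris: left subtree has 0 nodes { }, right has 1 {ivy}.
  Root tulip: left subtree has 5 nodes {mint, kale, pear, plum, fern}, right has 1 {yew}.
    Root plum: left subtree has 3 nodes {mint, kale, pear}, right has 1 {fern}.
      Root pear: left subtree has 2 nodes {mint, kale}, right has 0 { }.
        Root kale: left subtree has 1 node {mint}, right has 0 { }.

cedar, reed, moss, lime, iris, ivy, tulip, plum, pear, kale, mint, fern, yew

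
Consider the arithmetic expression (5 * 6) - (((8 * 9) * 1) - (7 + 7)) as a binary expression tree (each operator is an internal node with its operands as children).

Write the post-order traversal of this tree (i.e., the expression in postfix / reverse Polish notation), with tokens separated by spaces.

Post-order on an expression tree gives postfix notation: for each operator, emit left operand, right operand, then the operator.

5 6 * 8 9 * 1 * 7 7 + - -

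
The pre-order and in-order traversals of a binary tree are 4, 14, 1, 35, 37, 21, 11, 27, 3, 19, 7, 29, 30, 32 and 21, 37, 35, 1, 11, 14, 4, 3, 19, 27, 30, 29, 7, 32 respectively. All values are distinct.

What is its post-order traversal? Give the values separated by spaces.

The first element of pre-order is the root; it splits in-order into left and right subtrees.
Root 4: left subtree has 6 nodes {21, 37, 35, 1, 11, 14}, right has 7 {3, 19, 27, 30, 29, 7, 32}.
  Root 14: left subtree has 5 nodes {21, 37, 35, 1, 11}, right has 0 { }.
    Root 1: left subtree has 3 nodes {21, 37, 35}, right has 1 {11}.
      Root 35: left subtree has 2 nodes {21, 37}, right has 0 { }.
        Root 37: left subtree has 1 node {21}, right has 0 { }.
  Root 27: left subtree has 2 nodes {3, 19}, right has 4 {30, 29, 7, 32}.
    Root 3: left subtree has 0 nodes { }, right has 1 {19}.
    Root 7: left subtree has 2 nodes {30, 29}, right has 1 {32}.
      Root 29: left subtree has 1 node {30}, right has 0 { }.

21 37 35 11 1 14 19 3 30 29 32 7 27 4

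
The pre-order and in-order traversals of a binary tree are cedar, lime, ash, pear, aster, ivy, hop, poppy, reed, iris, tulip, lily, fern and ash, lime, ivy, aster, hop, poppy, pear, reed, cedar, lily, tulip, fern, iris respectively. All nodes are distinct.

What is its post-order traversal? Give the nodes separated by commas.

The first element of pre-order is the root; it splits in-order into left and right subtrees.
Root cedar: left subtree has 8 nodes {ash, lime, ivy, aster, hop, poppy, pear, reed}, right has 4 {lily, tulip, fern, iris}.
  Root lime: left subtree has 1 node {ash}, right has 6 {ivy, aster, hop, poppy, pear, reed}.
    Root pear: left subtree has 4 nodes {ivy, aster, hop, poppy}, right has 1 {reed}.
      Root aster: left subtree has 1 node {ivy}, right has 2 {hop, poppy}.
        Root hop: left subtree has 0 nodes { }, right has 1 {poppy}.
  Root iris: left subtree has 3 nodes {lily, tulip, fern}, right has 0 { }.
    Root tulip: left subtree has 1 node {lily}, right has 1 {fern}.

ash, ivy, poppy, hop, aster, reed, pear, lime, lily, fern, tulip, iris, cedar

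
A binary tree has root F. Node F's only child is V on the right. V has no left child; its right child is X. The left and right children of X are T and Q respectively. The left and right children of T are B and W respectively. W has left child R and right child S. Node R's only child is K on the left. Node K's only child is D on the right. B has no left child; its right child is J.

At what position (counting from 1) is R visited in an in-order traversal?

8

In-order visits the left subtree, then the node, then the right subtree.
At F: no left child.
Visit F.
At F: go right to V.
  At V: no left child.
  Visit V.
  At V: go right to X.
    At X: go left to T.
      At T: go left to B.
        At B: no left child.
        Visit B.
        At B: go right to J.
          J is a leaf — visit J.
      Visit T.
      At T: go right to W.
        At W: go left to R.
          At R: go left to K.
            At K: no left child.
            Visit K.
            At K: go right to D.
              D is a leaf — visit D.
          Visit R.
          At R: no right child.
        Visit W.
        At W: go right to S.
          S is a leaf — visit S.
    Visit X.
    At X: go right to Q.
      Q is a leaf — visit Q.
Full in-order sequence: F, V, B, J, T, K, D, R, W, S, X, Q.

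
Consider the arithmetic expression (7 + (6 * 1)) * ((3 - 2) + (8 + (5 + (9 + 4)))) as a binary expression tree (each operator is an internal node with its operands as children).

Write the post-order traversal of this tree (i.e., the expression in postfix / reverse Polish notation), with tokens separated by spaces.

7 6 1 * + 3 2 - 8 5 9 4 + + + + *

Post-order on an expression tree gives postfix notation: for each operator, emit left operand, right operand, then the operator.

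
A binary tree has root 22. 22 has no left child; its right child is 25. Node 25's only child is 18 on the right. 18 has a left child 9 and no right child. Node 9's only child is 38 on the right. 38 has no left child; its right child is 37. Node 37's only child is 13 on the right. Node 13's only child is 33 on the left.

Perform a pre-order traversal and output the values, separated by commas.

Pre-order visits the node, then its left subtree, then its right subtree.
Visit 22.
At 22: no left child.
At 22: go right to 25.
  Visit 25.
  At 25: no left child.
  At 25: go right to 18.
    Visit 18.
    At 18: go left to 9.
      Visit 9.
      At 9: no left child.
      At 9: go right to 38.
        Visit 38.
        At 38: no left child.
        At 38: go right to 37.
          Visit 37.
          At 37: no left child.
          At 37: go right to 13.
            Visit 13.
            At 13: go left to 33.
              33 is a leaf — visit 33.
            At 13: no right child.
    At 18: no right child.

22, 25, 18, 9, 38, 37, 13, 33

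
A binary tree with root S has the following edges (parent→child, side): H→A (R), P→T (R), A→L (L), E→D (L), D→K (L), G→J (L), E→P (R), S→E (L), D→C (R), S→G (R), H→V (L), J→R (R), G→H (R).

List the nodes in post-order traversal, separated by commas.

K, C, D, T, P, E, R, J, V, L, A, H, G, S

Post-order visits the left subtree, then the right subtree, then the node.
At S: go left to E.
  At E: go left to D.
    At D: go left to K.
      K is a leaf — visit K.
    At D: go right to C.
      C is a leaf — visit C.
    Visit D.
  At E: go right to P.
    At P: no left child.
    At P: go right to T.
      T is a leaf — visit T.
    Visit P.
  Visit E.
At S: go right to G.
  At G: go left to J.
    At J: no left child.
    At J: go right to R.
      R is a leaf — visit R.
    Visit J.
  At G: go right to H.
    At H: go left to V.
      V is a leaf — visit V.
    At H: go right to A.
      At A: go left to L.
        L is a leaf — visit L.
      At A: no right child.
      Visit A.
    Visit H.
  Visit G.
Visit S.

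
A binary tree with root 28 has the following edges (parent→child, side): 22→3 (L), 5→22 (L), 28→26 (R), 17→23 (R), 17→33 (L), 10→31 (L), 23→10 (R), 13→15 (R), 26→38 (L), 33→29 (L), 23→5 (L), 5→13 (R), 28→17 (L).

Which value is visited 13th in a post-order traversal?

Post-order visits the left subtree, then the right subtree, then the node.
At 28: go left to 17.
  At 17: go left to 33.
    At 33: go left to 29.
      29 is a leaf — visit 29.
    At 33: no right child.
    Visit 33.
  At 17: go right to 23.
    At 23: go left to 5.
      At 5: go left to 22.
        At 22: go left to 3.
          3 is a leaf — visit 3.
        At 22: no right child.
        Visit 22.
      At 5: go right to 13.
        At 13: no left child.
        At 13: go right to 15.
          15 is a leaf — visit 15.
        Visit 13.
      Visit 5.
    At 23: go right to 10.
      At 10: go left to 31.
        31 is a leaf — visit 31.
      At 10: no right child.
      Visit 10.
    Visit 23.
  Visit 17.
At 28: go right to 26.
  At 26: go left to 38.
    38 is a leaf — visit 38.
  At 26: no right child.
  Visit 26.
Visit 28.
Full post-order sequence: 29, 33, 3, 22, 15, 13, 5, 31, 10, 23, 17, 38, 26, 28.

26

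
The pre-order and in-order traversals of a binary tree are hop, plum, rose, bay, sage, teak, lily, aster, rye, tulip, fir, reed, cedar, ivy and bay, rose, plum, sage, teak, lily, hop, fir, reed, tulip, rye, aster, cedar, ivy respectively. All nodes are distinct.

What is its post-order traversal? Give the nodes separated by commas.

bay, rose, lily, teak, sage, plum, reed, fir, tulip, rye, ivy, cedar, aster, hop

The first element of pre-order is the root; it splits in-order into left and right subtrees.
Root hop: left subtree has 6 nodes {bay, rose, plum, sage, teak, lily}, right has 7 {fir, reed, tulip, rye, aster, cedar, ivy}.
  Root plum: left subtree has 2 nodes {bay, rose}, right has 3 {sage, teak, lily}.
    Root rose: left subtree has 1 node {bay}, right has 0 { }.
    Root sage: left subtree has 0 nodes { }, right has 2 {teak, lily}.
      Root teak: left subtree has 0 nodes { }, right has 1 {lily}.
  Root aster: left subtree has 4 nodes {fir, reed, tulip, rye}, right has 2 {cedar, ivy}.
    Root rye: left subtree has 3 nodes {fir, reed, tulip}, right has 0 { }.
      Root tulip: left subtree has 2 nodes {fir, reed}, right has 0 { }.
        Root fir: left subtree has 0 nodes { }, right has 1 {reed}.
    Root cedar: left subtree has 0 nodes { }, right has 1 {ivy}.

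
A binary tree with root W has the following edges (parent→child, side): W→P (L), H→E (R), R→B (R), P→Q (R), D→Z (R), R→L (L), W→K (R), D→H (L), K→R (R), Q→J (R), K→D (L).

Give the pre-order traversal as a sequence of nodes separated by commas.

W, P, Q, J, K, D, H, E, Z, R, L, B

Pre-order visits the node, then its left subtree, then its right subtree.
Visit W.
At W: go left to P.
  Visit P.
  At P: no left child.
  At P: go right to Q.
    Visit Q.
    At Q: no left child.
    At Q: go right to J.
      J is a leaf — visit J.
At W: go right to K.
  Visit K.
  At K: go left to D.
    Visit D.
    At D: go left to H.
      Visit H.
      At H: no left child.
      At H: go right to E.
        E is a leaf — visit E.
    At D: go right to Z.
      Z is a leaf — visit Z.
  At K: go right to R.
    Visit R.
    At R: go left to L.
      L is a leaf — visit L.
    At R: go right to B.
      B is a leaf — visit B.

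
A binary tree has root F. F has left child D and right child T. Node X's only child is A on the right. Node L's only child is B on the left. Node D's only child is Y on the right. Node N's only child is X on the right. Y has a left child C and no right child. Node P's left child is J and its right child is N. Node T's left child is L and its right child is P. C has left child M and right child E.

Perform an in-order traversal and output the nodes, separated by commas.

D, M, C, E, Y, F, B, L, T, J, P, N, X, A

In-order visits the left subtree, then the node, then the right subtree.
At F: go left to D.
  At D: no left child.
  Visit D.
  At D: go right to Y.
    At Y: go left to C.
      At C: go left to M.
        M is a leaf — visit M.
      Visit C.
      At C: go right to E.
        E is a leaf — visit E.
    Visit Y.
    At Y: no right child.
Visit F.
At F: go right to T.
  At T: go left to L.
    At L: go left to B.
      B is a leaf — visit B.
    Visit L.
    At L: no right child.
  Visit T.
  At T: go right to P.
    At P: go left to J.
      J is a leaf — visit J.
    Visit P.
    At P: go right to N.
      At N: no left child.
      Visit N.
      At N: go right to X.
        At X: no left child.
        Visit X.
        At X: go right to A.
          A is a leaf — visit A.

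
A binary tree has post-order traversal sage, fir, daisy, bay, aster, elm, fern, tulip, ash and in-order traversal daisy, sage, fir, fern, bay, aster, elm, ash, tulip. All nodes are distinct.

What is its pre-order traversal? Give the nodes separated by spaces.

ash fern daisy fir sage elm aster bay tulip

The last element of post-order is the root; it splits in-order into left and right subtrees.
Root ash: left subtree has 7 nodes {daisy, sage, fir, fern, bay, aster, elm}, right has 1 {tulip}.
  Root fern: left subtree has 3 nodes {daisy, sage, fir}, right has 3 {bay, aster, elm}.
    Root daisy: left subtree has 0 nodes { }, right has 2 {sage, fir}.
      Root fir: left subtree has 1 node {sage}, right has 0 { }.
    Root elm: left subtree has 2 nodes {bay, aster}, right has 0 { }.
      Root aster: left subtree has 1 node {bay}, right has 0 { }.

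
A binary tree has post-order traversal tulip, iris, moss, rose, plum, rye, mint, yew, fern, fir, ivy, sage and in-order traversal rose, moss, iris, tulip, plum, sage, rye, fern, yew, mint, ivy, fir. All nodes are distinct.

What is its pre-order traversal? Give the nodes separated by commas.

The last element of post-order is the root; it splits in-order into left and right subtrees.
Root sage: left subtree has 5 nodes {rose, moss, iris, tulip, plum}, right has 6 {rye, fern, yew, mint, ivy, fir}.
  Root plum: left subtree has 4 nodes {rose, moss, iris, tulip}, right has 0 { }.
    Root rose: left subtree has 0 nodes { }, right has 3 {moss, iris, tulip}.
      Root moss: left subtree has 0 nodes { }, right has 2 {iris, tulip}.
        Root iris: left subtree has 0 nodes { }, right has 1 {tulip}.
  Root ivy: left subtree has 4 nodes {rye, fern, yew, mint}, right has 1 {fir}.
    Root fern: left subtree has 1 node {rye}, right has 2 {yew, mint}.
      Root yew: left subtree has 0 nodes { }, right has 1 {mint}.

sage, plum, rose, moss, iris, tulip, ivy, fern, rye, yew, mint, fir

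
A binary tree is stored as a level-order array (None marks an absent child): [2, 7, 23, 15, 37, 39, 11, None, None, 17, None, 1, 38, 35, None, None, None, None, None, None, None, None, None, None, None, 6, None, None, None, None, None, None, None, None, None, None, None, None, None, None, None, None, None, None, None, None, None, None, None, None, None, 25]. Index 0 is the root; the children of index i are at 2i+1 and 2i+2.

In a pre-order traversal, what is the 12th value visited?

11

Pre-order visits the node, then its left subtree, then its right subtree.
Visit 2.
At 2: go left to 7.
  Visit 7.
  At 7: go left to 15.
    15 is a leaf — visit 15.
  At 7: go right to 37.
    Visit 37.
    At 37: go left to 17.
      17 is a leaf — visit 17.
    At 37: no right child.
At 2: go right to 23.
  Visit 23.
  At 23: go left to 39.
    Visit 39.
    At 39: go left to 1.
      1 is a leaf — visit 1.
    At 39: go right to 38.
      Visit 38.
      At 38: go left to 6.
        Visit 6.
        At 6: go left to 25.
          25 is a leaf — visit 25.
        At 6: no right child.
      At 38: no right child.
  At 23: go right to 11.
    Visit 11.
    At 11: go left to 35.
      35 is a leaf — visit 35.
    At 11: no right child.
Full pre-order sequence: 2, 7, 15, 37, 17, 23, 39, 1, 38, 6, 25, 11, 35.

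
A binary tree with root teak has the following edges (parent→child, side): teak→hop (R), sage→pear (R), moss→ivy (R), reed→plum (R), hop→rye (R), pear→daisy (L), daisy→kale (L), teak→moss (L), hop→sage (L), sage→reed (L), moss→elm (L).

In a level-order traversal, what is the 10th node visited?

Level-order visits nodes level by level from the root, left to right within each level.
Level 0: teak
Level 1: moss, hop
Level 2: elm, ivy, sage, rye
Level 3: reed, pear
Level 4: plum, daisy
Level 5: kale
Full level-order sequence: teak, moss, hop, elm, ivy, sage, rye, reed, pear, plum, daisy, kale.

plum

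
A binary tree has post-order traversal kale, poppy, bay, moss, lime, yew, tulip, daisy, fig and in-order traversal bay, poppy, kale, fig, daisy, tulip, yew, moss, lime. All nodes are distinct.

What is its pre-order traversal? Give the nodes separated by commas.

fig, bay, poppy, kale, daisy, tulip, yew, lime, moss

The last element of post-order is the root; it splits in-order into left and right subtrees.
Root fig: left subtree has 3 nodes {bay, poppy, kale}, right has 5 {daisy, tulip, yew, moss, lime}.
  Root bay: left subtree has 0 nodes { }, right has 2 {poppy, kale}.
    Root poppy: left subtree has 0 nodes { }, right has 1 {kale}.
  Root daisy: left subtree has 0 nodes { }, right has 4 {tulip, yew, moss, lime}.
    Root tulip: left subtree has 0 nodes { }, right has 3 {yew, moss, lime}.
      Root yew: left subtree has 0 nodes { }, right has 2 {moss, lime}.
        Root lime: left subtree has 1 node {moss}, right has 0 { }.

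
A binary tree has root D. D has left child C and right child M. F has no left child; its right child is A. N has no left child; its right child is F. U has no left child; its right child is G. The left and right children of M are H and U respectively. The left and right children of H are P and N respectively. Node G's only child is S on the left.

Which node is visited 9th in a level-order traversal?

F

Level-order visits nodes level by level from the root, left to right within each level.
Level 0: D
Level 1: C, M
Level 2: H, U
Level 3: P, N, G
Level 4: F, S
Level 5: A
Full level-order sequence: D, C, M, H, U, P, N, G, F, S, A.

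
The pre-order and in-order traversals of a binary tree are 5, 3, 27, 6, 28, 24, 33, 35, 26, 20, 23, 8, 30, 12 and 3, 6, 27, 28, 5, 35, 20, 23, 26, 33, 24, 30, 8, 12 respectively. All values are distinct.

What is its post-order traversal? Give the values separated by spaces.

The first element of pre-order is the root; it splits in-order into left and right subtrees.
Root 5: left subtree has 4 nodes {3, 6, 27, 28}, right has 9 {35, 20, 23, 26, 33, 24, 30, 8, 12}.
  Root 3: left subtree has 0 nodes { }, right has 3 {6, 27, 28}.
    Root 27: left subtree has 1 node {6}, right has 1 {28}.
  Root 24: left subtree has 5 nodes {35, 20, 23, 26, 33}, right has 3 {30, 8, 12}.
    Root 33: left subtree has 4 nodes {35, 20, 23, 26}, right has 0 { }.
      Root 35: left subtree has 0 nodes { }, right has 3 {20, 23, 26}.
        Root 26: left subtree has 2 nodes {20, 23}, right has 0 { }.
          Root 20: left subtree has 0 nodes { }, right has 1 {23}.
    Root 8: left subtree has 1 node {30}, right has 1 {12}.

6 28 27 3 23 20 26 35 33 30 12 8 24 5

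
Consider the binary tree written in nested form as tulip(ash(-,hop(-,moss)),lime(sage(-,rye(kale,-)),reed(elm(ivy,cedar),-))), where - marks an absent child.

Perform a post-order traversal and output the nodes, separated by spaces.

Post-order visits the left subtree, then the right subtree, then the node.
At tulip: go left to ash.
  At ash: no left child.
  At ash: go right to hop.
    At hop: no left child.
    At hop: go right to moss.
      moss is a leaf — visit moss.
    Visit hop.
  Visit ash.
At tulip: go right to lime.
  At lime: go left to sage.
    At sage: no left child.
    At sage: go right to rye.
      At rye: go left to kale.
        kale is a leaf — visit kale.
      At rye: no right child.
      Visit rye.
    Visit sage.
  At lime: go right to reed.
    At reed: go left to elm.
      At elm: go left to ivy.
        ivy is a leaf — visit ivy.
      At elm: go right to cedar.
        cedar is a leaf — visit cedar.
      Visit elm.
    At reed: no right child.
    Visit reed.
  Visit lime.
Visit tulip.

moss hop ash kale rye sage ivy cedar elm reed lime tulip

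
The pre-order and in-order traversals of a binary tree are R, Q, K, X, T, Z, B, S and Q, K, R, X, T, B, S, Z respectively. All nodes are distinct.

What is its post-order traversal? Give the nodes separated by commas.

The first element of pre-order is the root; it splits in-order into left and right subtrees.
Root R: left subtree has 2 nodes {Q, K}, right has 5 {X, T, B, S, Z}.
  Root Q: left subtree has 0 nodes { }, right has 1 {K}.
  Root X: left subtree has 0 nodes { }, right has 4 {T, B, S, Z}.
    Root T: left subtree has 0 nodes { }, right has 3 {B, S, Z}.
      Root Z: left subtree has 2 nodes {B, S}, right has 0 { }.
        Root B: left subtree has 0 nodes { }, right has 1 {S}.

K, Q, S, B, Z, T, X, R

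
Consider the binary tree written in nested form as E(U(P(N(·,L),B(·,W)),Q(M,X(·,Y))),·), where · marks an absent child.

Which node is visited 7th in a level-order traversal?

M

Level-order visits nodes level by level from the root, left to right within each level.
Level 0: E
Level 1: U
Level 2: P, Q
Level 3: N, B, M, X
Level 4: L, W, Y
Full level-order sequence: E, U, P, Q, N, B, M, X, L, W, Y.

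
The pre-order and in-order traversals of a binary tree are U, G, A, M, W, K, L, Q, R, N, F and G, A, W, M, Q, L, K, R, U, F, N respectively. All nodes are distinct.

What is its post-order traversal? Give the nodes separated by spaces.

The first element of pre-order is the root; it splits in-order into left and right subtrees.
Root U: left subtree has 8 nodes {G, A, W, M, Q, L, K, R}, right has 2 {F, N}.
  Root G: left subtree has 0 nodes { }, right has 7 {A, W, M, Q, L, K, R}.
    Root A: left subtree has 0 nodes { }, right has 6 {W, M, Q, L, K, R}.
      Root M: left subtree has 1 node {W}, right has 4 {Q, L, K, R}.
        Root K: left subtree has 2 nodes {Q, L}, right has 1 {R}.
          Root L: left subtree has 1 node {Q}, right has 0 { }.
  Root N: left subtree has 1 node {F}, right has 0 { }.

W Q L R K M A G F N U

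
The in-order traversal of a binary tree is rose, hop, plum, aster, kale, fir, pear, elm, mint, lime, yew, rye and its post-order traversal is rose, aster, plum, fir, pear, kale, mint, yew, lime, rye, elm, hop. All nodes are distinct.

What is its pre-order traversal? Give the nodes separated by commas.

The last element of post-order is the root; it splits in-order into left and right subtrees.
Root hop: left subtree has 1 node {rose}, right has 10 {plum, aster, kale, fir, pear, elm, mint, lime, yew, rye}.
  Root elm: left subtree has 5 nodes {plum, aster, kale, fir, pear}, right has 4 {mint, lime, yew, rye}.
    Root kale: left subtree has 2 nodes {plum, aster}, right has 2 {fir, pear}.
      Root plum: left subtree has 0 nodes { }, right has 1 {aster}.
      Root pear: left subtree has 1 node {fir}, right has 0 { }.
    Root rye: left subtree has 3 nodes {mint, lime, yew}, right has 0 { }.
      Root lime: left subtree has 1 node {mint}, right has 1 {yew}.

hop, rose, elm, kale, plum, aster, pear, fir, rye, lime, mint, yew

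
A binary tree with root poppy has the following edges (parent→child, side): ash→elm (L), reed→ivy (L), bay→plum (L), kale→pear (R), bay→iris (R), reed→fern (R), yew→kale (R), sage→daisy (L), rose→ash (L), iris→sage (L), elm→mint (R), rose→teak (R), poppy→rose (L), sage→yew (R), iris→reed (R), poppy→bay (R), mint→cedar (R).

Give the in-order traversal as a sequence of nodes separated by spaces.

In-order visits the left subtree, then the node, then the right subtree.
At poppy: go left to rose.
  At rose: go left to ash.
    At ash: go left to elm.
      At elm: no left child.
      Visit elm.
      At elm: go right to mint.
        At mint: no left child.
        Visit mint.
        At mint: go right to cedar.
          cedar is a leaf — visit cedar.
    Visit ash.
    At ash: no right child.
  Visit rose.
  At rose: go right to teak.
    teak is a leaf — visit teak.
Visit poppy.
At poppy: go right to bay.
  At bay: go left to plum.
    plum is a leaf — visit plum.
  Visit bay.
  At bay: go right to iris.
    At iris: go left to sage.
      At sage: go left to daisy.
        daisy is a leaf — visit daisy.
      Visit sage.
      At sage: go right to yew.
        At yew: no left child.
        Visit yew.
        At yew: go right to kale.
          At kale: no left child.
          Visit kale.
          At kale: go right to pear.
            pear is a leaf — visit pear.
    Visit iris.
    At iris: go right to reed.
      At reed: go left to ivy.
        ivy is a leaf — visit ivy.
      Visit reed.
      At reed: go right to fern.
        fern is a leaf — visit fern.

elm mint cedar ash rose teak poppy plum bay daisy sage yew kale pear iris ivy reed fern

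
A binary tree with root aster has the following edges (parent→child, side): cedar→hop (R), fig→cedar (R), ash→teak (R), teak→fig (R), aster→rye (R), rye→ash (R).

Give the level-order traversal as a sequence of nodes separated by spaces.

Level-order visits nodes level by level from the root, left to right within each level.
Level 0: aster
Level 1: rye
Level 2: ash
Level 3: teak
Level 4: fig
Level 5: cedar
Level 6: hop

aster rye ash teak fig cedar hop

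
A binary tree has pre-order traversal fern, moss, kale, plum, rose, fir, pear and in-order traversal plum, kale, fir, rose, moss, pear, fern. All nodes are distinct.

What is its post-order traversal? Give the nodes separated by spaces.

plum fir rose kale pear moss fern

The first element of pre-order is the root; it splits in-order into left and right subtrees.
Root fern: left subtree has 6 nodes {plum, kale, fir, rose, moss, pear}, right has 0 { }.
  Root moss: left subtree has 4 nodes {plum, kale, fir, rose}, right has 1 {pear}.
    Root kale: left subtree has 1 node {plum}, right has 2 {fir, rose}.
      Root rose: left subtree has 1 node {fir}, right has 0 { }.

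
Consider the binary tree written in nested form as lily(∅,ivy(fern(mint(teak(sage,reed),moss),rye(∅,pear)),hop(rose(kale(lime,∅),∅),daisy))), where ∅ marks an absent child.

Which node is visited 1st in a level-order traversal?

lily

Level-order visits nodes level by level from the root, left to right within each level.
Level 0: lily
Level 1: ivy
Level 2: fern, hop
Level 3: mint, rye, rose, daisy
Level 4: teak, moss, pear, kale
Level 5: sage, reed, lime
Full level-order sequence: lily, ivy, fern, hop, mint, rye, rose, daisy, teak, moss, pear, kale, sage, reed, lime.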